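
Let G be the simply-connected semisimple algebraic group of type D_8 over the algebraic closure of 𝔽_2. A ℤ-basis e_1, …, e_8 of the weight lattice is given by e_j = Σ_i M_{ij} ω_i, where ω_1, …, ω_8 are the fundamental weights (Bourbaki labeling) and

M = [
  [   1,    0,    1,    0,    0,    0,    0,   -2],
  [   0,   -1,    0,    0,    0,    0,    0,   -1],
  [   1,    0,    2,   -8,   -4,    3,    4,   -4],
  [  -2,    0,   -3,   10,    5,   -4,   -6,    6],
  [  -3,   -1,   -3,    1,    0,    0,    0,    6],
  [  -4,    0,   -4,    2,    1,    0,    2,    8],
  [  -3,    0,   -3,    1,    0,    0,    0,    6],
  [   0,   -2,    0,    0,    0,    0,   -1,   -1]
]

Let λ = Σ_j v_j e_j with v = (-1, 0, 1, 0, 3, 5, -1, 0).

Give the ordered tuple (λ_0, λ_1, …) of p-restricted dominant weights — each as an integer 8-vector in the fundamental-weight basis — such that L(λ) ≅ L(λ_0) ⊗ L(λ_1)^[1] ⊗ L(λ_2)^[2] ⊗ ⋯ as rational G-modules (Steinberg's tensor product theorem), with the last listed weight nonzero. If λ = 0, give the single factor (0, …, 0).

Change of basis e → ω: c = M·v where v = (-1, 0, 1, 0, 3, 5, -1, 0):
  c_1 = (1)·(-1) + 0·0 + 1·1 + 0·0 + 0·3 + 0·5 + (0)·(-1) + (-2)·(0) = 0
  c_2 = (0)·(-1) + (-1)·(0) + 0·1 + 0·0 + 0·3 + 0·5 + (0)·(-1) + (-1)·(0) = 0
  c_3 = (1)·(-1) + 0·0 + 2·1 + (-8)·(0) + (-4)·(3) + 3·5 + (4)·(-1) + (-4)·(0) = 0
  c_4 = (-2)·(-1) + 0·0 + (-3)·(1) + 10·0 + 5·3 + (-4)·(5) + (-6)·(-1) + 6·0 = 0
  c_5 = (-3)·(-1) + (-1)·(0) + (-3)·(1) + 1·0 + 0·3 + 0·5 + (0)·(-1) + 6·0 = 0
  c_6 = (-4)·(-1) + 0·0 + (-4)·(1) + 2·0 + 1·3 + 0·5 + (2)·(-1) + 8·0 = 1
  c_7 = (-3)·(-1) + 0·0 + (-3)·(1) + 1·0 + 0·3 + 0·5 + (0)·(-1) + 6·0 = 0
  c_8 = (0)·(-1) + (-2)·(0) + 0·1 + 0·0 + 0·3 + 0·5 + (-1)·(-1) + (-1)·(0) = 1
Base-2 expansion of each c_i:
  c_1 = 0
  c_2 = 0
  c_3 = 0
  c_4 = 0
  c_5 = 0
  c_6 = 1 = 1·2^0
  c_7 = 0
  c_8 = 1 = 1·2^0
λ_0 = (0, 0, 0, 0, 0, 1, 0, 1)

((0, 0, 0, 0, 0, 1, 0, 1),)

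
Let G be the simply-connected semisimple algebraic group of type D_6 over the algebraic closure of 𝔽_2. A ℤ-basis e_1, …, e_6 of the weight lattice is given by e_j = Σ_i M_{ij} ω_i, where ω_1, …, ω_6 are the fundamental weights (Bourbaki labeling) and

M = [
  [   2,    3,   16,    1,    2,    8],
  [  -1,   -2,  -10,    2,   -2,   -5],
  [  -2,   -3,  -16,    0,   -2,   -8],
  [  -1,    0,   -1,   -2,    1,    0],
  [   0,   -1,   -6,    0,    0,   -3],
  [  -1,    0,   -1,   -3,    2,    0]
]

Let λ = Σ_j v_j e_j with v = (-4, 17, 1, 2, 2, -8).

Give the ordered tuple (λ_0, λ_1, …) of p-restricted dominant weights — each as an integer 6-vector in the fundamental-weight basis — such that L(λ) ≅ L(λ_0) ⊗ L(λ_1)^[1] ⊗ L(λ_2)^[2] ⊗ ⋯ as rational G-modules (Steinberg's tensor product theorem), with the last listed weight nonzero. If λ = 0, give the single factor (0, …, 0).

ω-coordinates c = M·v, v = (-4, 17, 1, 2, 2, -8):
  c_1 = (2)·(-4) + (3)·(17) + (16)·(1) + (1)·(2) + (2)·(2) + (8)·(-8) = 1
  c_2 = (-1)·(-4) + (-2)·(17) + (-10)·(1) + (2)·(2) + (-2)·(2) + (-5)·(-8) = 0
  c_3 = (-2)·(-4) + (-3)·(17) + (-16)·(1) + (0)·(2) + (-2)·(2) + (-8)·(-8) = 1
  c_4 = (-1)·(-4) + (0)·(17) + (-1)·(1) + (-2)·(2) + (1)·(2) + (0)·(-8) = 1
  c_5 = (0)·(-4) + (-1)·(17) + (-6)·(1) + (0)·(2) + (0)·(2) + (-3)·(-8) = 1
  c_6 = (-1)·(-4) + (0)·(17) + (-1)·(1) + (-3)·(2) + (2)·(2) + (0)·(-8) = 1
Base-2 expansion of each c_i:
  c_1 = 1 = 1·2^0
  c_2 = 0
  c_3 = 1 = 1·2^0
  c_4 = 1 = 1·2^0
  c_5 = 1 = 1·2^0
  c_6 = 1 = 1·2^0
p-restricted factor λ_0 = (1, 0, 1, 1, 1, 1)

((1, 0, 1, 1, 1, 1),)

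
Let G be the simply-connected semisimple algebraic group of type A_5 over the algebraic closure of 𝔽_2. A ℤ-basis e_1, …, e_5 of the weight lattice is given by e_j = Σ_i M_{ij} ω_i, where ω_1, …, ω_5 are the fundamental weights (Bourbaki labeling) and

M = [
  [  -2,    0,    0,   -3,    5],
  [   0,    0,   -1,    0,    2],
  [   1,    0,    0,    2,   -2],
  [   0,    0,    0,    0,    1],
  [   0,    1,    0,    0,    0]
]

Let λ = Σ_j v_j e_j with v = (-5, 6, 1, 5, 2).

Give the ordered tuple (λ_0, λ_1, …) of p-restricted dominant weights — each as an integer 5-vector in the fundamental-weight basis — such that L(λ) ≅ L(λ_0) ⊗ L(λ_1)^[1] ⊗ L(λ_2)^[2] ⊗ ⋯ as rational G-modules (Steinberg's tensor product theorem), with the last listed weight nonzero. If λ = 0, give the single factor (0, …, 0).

In the fundamental-weight basis, λ has coordinates c = M·v (v = (-5, 6, 1, 5, 2)):
  c_1 = -2*-5 + 0*6 + 0*1 + -3*5 + 5*2 = 5
  c_2 = 0*-5 + 0*6 + -1*1 + 0*5 + 2*2 = 3
  c_3 = 1*-5 + 0*6 + 0*1 + 2*5 + -2*2 = 1
  c_4 = 0*-5 + 0*6 + 0*1 + 0*5 + 1*2 = 2
  c_5 = 0*-5 + 1*6 + 0*1 + 0*5 + 0*2 = 6
Expand coordinatewise in base 2:
  c_1 = 5 = 1·2^0 + 0·2^1 + 1·2^2
  c_2 = 3 = 1·2^0 + 1·2^1
  c_3 = 1 = 1·2^0
  c_4 = 2 = 0·2^0 + 1·2^1
  c_5 = 6 = 0·2^0 + 1·2^1 + 1·2^2
λ_0 = (1, 1, 1, 0, 0)
λ_1 = (0, 1, 0, 1, 1)
λ_2 = (1, 0, 0, 0, 1)

((1, 1, 1, 0, 0), (0, 1, 0, 1, 1), (1, 0, 0, 0, 1))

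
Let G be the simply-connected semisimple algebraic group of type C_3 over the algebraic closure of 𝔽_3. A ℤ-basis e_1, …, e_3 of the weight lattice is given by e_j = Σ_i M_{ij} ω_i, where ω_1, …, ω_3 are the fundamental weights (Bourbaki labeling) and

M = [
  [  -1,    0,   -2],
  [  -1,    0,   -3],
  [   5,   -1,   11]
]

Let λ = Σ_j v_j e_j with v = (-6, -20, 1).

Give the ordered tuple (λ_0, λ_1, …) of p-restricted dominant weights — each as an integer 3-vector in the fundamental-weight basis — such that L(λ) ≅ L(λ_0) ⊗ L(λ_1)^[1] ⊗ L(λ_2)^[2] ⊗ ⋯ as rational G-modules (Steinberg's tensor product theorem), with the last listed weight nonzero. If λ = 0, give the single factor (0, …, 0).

Converting to the ω-basis (c_i = row i of M dotted with v = (-6, -20, 1)):
  c_1 = -1*-6 + 0*-20 + -2*1 = 4
  c_2 = -1*-6 + 0*-20 + -3*1 = 3
  c_3 = 5*-6 + -1*-20 + 11*1 = 1
p = 3; digits c_i = Σ_j d_{ij}·3^j, 0 ≤ d_{ij} < 3:
  c_1 = 4 = 1·3^0 + 1·3^1
  c_2 = 3 = 0·3^0 + 1·3^1
  c_3 = 1 = 1·3^0
p-restricted factor λ_0 = (1, 0, 1)
p-restricted factor λ_1 = (1, 1, 0)

((1, 0, 1), (1, 1, 0))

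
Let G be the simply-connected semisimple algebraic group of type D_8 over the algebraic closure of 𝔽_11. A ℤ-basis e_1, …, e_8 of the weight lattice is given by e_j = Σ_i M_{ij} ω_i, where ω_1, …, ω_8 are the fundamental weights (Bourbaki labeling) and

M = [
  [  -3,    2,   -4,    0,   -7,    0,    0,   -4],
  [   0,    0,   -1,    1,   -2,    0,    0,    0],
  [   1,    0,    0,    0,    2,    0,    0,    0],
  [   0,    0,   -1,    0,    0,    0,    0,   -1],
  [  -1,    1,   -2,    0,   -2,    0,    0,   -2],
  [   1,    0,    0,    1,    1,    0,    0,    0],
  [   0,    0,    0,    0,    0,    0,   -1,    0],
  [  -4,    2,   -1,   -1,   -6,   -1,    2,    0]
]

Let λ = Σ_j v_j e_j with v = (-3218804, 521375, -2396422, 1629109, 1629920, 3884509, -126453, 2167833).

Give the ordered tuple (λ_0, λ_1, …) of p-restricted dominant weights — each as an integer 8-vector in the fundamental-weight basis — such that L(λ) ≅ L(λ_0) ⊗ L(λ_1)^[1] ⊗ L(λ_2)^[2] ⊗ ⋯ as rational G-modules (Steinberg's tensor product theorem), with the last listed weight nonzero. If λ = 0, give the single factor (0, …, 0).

ω-coordinates c = M·v, v = (-3218804, 521375, -2396422, 1629109, 1629920, 3884509, -126453, 2167833):
  c_1 = -3*-3218804 + 2*521375 + -4*-2396422 + 0*1629109 + -7*1629920 + 0*3884509 + 0*-126453 + -4*2167833 = 204078
  c_2 = 0*-3218804 + 0*521375 + -1*-2396422 + 1*1629109 + -2*1629920 + 0*3884509 + 0*-126453 + 0*2167833 = 765691
  c_3 = 1*-3218804 + 0*521375 + 0*-2396422 + 0*1629109 + 2*1629920 + 0*3884509 + 0*-126453 + 0*2167833 = 41036
  c_4 = 0*-3218804 + 0*521375 + -1*-2396422 + 0*1629109 + 0*1629920 + 0*3884509 + 0*-126453 + -1*2167833 = 228589
  c_5 = -1*-3218804 + 1*521375 + -2*-2396422 + 0*1629109 + -2*1629920 + 0*3884509 + 0*-126453 + -2*2167833 = 937517
  c_6 = 1*-3218804 + 0*521375 + 0*-2396422 + 1*1629109 + 1*1629920 + 0*3884509 + 0*-126453 + 0*2167833 = 40225
  c_7 = 0*-3218804 + 0*521375 + 0*-2396422 + 0*1629109 + 0*1629920 + 0*3884509 + -1*-126453 + 0*2167833 = 126453
  c_8 = -4*-3218804 + 2*521375 + -1*-2396422 + -1*1629109 + -6*1629920 + -1*3884509 + 2*-126453 + 0*2167833 = 768344
p = 11; digits c_i = Σ_j d_{ij}·11^j, 0 ≤ d_{ij} < 11:
  c_1 = 204078 = 6·11^0 + 6·11^1 + 3·11^2 + 10·11^3 + 2·11^4 + 1·11^5
  c_2 = 765691 = 3·11^0 + 0·11^1 + 3·11^2 + 3·11^3 + 8·11^4 + 4·11^5
  c_3 = 41036 = 6·11^0 + 1·11^1 + 9·11^2 + 8·11^3 + 2·11^4
  c_4 = 228589 = 9·11^0 + 1·11^1 + 8·11^2 + 6·11^3 + 4·11^4 + 1·11^5
  c_5 = 937517 = 9·11^0 + 0·11^1 + 4·11^2 + 0·11^3 + 9·11^4 + 5·11^5
  c_6 = 40225 = 9·11^0 + 4·11^1 + 2·11^2 + 8·11^3 + 2·11^4
  c_7 = 126453 = 8·11^0 + 0·11^1 + 0·11^2 + 7·11^3 + 8·11^4
  c_8 = 768344 = 5·11^0 + 10·11^1 + 2·11^2 + 5·11^3 + 8·11^4 + 4·11^5
Factor λ_0 = (6, 3, 6, 9, 9, 9, 8, 5)
Factor λ_1 = (6, 0, 1, 1, 0, 4, 0, 10)
Factor λ_2 = (3, 3, 9, 8, 4, 2, 0, 2)
Factor λ_3 = (10, 3, 8, 6, 0, 8, 7, 5)
Factor λ_4 = (2, 8, 2, 4, 9, 2, 8, 8)
Factor λ_5 = (1, 4, 0, 1, 5, 0, 0, 4)

((6, 3, 6, 9, 9, 9, 8, 5), (6, 0, 1, 1, 0, 4, 0, 10), (3, 3, 9, 8, 4, 2, 0, 2), (10, 3, 8, 6, 0, 8, 7, 5), (2, 8, 2, 4, 9, 2, 8, 8), (1, 4, 0, 1, 5, 0, 0, 4))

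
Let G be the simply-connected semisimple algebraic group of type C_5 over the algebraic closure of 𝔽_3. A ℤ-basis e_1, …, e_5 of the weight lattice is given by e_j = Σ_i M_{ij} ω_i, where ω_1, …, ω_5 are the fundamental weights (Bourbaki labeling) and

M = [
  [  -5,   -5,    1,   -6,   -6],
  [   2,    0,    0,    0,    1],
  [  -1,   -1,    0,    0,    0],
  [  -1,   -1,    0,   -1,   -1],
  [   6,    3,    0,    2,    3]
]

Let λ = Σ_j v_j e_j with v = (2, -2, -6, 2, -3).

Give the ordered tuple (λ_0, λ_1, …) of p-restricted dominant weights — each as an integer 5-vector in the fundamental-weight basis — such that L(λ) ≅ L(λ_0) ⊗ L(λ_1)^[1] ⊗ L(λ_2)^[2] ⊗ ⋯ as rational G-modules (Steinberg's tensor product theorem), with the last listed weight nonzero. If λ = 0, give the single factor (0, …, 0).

((0, 1, 0, 1, 1),)

Compute c_i = Σ_j M_{ij} v_j with v = (2, -2, -6, 2, -3):
  c_1 = (-5)·(2) + (-5)·(-2) + (1)·(-6) + (-6)·(2) + (-6)·(-3) = 0
  c_2 = 2·2 + (0)·(-2) + (0)·(-6) + 0·2 + (1)·(-3) = 1
  c_3 = (-1)·(2) + (-1)·(-2) + (0)·(-6) + 0·2 + (0)·(-3) = 0
  c_4 = (-1)·(2) + (-1)·(-2) + (0)·(-6) + (-1)·(2) + (-1)·(-3) = 1
  c_5 = 6·2 + (3)·(-2) + (0)·(-6) + 2·2 + (3)·(-3) = 1
p = 3; digits c_i = Σ_j d_{ij}·3^j, 0 ≤ d_{ij} < 3:
  c_1 = 0
  c_2 = 1 = 1·3^0
  c_3 = 0
  c_4 = 1 = 1·3^0
  c_5 = 1 = 1·3^0
Factor λ_0 = (0, 1, 0, 1, 1)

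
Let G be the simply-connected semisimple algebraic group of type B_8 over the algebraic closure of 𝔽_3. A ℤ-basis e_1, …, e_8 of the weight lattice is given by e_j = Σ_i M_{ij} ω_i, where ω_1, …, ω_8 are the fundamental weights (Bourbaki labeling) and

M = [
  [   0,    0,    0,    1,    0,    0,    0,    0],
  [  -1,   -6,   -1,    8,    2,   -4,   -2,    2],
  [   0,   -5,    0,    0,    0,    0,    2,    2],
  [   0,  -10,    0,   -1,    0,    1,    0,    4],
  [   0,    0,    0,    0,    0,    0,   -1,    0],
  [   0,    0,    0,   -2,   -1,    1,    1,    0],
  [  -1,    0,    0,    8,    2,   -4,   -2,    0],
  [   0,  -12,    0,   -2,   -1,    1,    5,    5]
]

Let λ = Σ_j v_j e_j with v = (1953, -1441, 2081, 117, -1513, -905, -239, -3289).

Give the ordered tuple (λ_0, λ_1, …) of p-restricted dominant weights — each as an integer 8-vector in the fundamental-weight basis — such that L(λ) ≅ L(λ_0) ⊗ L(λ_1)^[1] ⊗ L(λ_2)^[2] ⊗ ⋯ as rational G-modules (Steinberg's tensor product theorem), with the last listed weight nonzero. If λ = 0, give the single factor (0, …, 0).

((0, 0, 2, 1, 2, 0, 1, 2), (0, 2, 1, 2, 1, 0, 0, 2), (1, 1, 1, 1, 2, 0, 0, 2), (1, 1, 2, 2, 2, 2, 2, 0), (1, 0, 1, 2, 2, 1, 0, 0))

Converting to the ω-basis (c_i = row i of M dotted with v = (1953, -1441, 2081, 117, -1513, -905, -239, -3289)):
  c_1 = (0)·(1953) + (0)·(-1441) + (0)·(2081) + (1)·(117) + (0)·(-1513) + (0)·(-905) + (0)·(-239) + (0)·(-3289) = 117
  c_2 = (-1)·(1953) + (-6)·(-1441) + (-1)·(2081) + (8)·(117) + (2)·(-1513) + (-4)·(-905) + (-2)·(-239) + (2)·(-3289) = 42
  c_3 = (0)·(1953) + (-5)·(-1441) + (0)·(2081) + (0)·(117) + (0)·(-1513) + (0)·(-905) + (2)·(-239) + (2)·(-3289) = 149
  c_4 = (0)·(1953) + (-10)·(-1441) + (0)·(2081) + (-1)·(117) + (0)·(-1513) + (1)·(-905) + (0)·(-239) + (4)·(-3289) = 232
  c_5 = (0)·(1953) + (0)·(-1441) + (0)·(2081) + (0)·(117) + (0)·(-1513) + (0)·(-905) + (-1)·(-239) + (0)·(-3289) = 239
  c_6 = (0)·(1953) + (0)·(-1441) + (0)·(2081) + (-2)·(117) + (-1)·(-1513) + (1)·(-905) + (1)·(-239) + (0)·(-3289) = 135
  c_7 = (-1)·(1953) + (0)·(-1441) + (0)·(2081) + (8)·(117) + (2)·(-1513) + (-4)·(-905) + (-2)·(-239) + (0)·(-3289) = 55
  c_8 = (0)·(1953) + (-12)·(-1441) + (0)·(2081) + (-2)·(117) + (-1)·(-1513) + (1)·(-905) + (5)·(-239) + (5)·(-3289) = 26
Expand coordinatewise in base 3:
  c_1 = 117 = 0·3^0 + 0·3^1 + 1·3^2 + 1·3^3 + 1·3^4
  c_2 = 42 = 0·3^0 + 2·3^1 + 1·3^2 + 1·3^3
  c_3 = 149 = 2·3^0 + 1·3^1 + 1·3^2 + 2·3^3 + 1·3^4
  c_4 = 232 = 1·3^0 + 2·3^1 + 1·3^2 + 2·3^3 + 2·3^4
  c_5 = 239 = 2·3^0 + 1·3^1 + 2·3^2 + 2·3^3 + 2·3^4
  c_6 = 135 = 0·3^0 + 0·3^1 + 0·3^2 + 2·3^3 + 1·3^4
  c_7 = 55 = 1·3^0 + 0·3^1 + 0·3^2 + 2·3^3
  c_8 = 26 = 2·3^0 + 2·3^1 + 2·3^2
Factor λ_0 = (0, 0, 2, 1, 2, 0, 1, 2)
Factor λ_1 = (0, 2, 1, 2, 1, 0, 0, 2)
Factor λ_2 = (1, 1, 1, 1, 2, 0, 0, 2)
Factor λ_3 = (1, 1, 2, 2, 2, 2, 2, 0)
Factor λ_4 = (1, 0, 1, 2, 2, 1, 0, 0)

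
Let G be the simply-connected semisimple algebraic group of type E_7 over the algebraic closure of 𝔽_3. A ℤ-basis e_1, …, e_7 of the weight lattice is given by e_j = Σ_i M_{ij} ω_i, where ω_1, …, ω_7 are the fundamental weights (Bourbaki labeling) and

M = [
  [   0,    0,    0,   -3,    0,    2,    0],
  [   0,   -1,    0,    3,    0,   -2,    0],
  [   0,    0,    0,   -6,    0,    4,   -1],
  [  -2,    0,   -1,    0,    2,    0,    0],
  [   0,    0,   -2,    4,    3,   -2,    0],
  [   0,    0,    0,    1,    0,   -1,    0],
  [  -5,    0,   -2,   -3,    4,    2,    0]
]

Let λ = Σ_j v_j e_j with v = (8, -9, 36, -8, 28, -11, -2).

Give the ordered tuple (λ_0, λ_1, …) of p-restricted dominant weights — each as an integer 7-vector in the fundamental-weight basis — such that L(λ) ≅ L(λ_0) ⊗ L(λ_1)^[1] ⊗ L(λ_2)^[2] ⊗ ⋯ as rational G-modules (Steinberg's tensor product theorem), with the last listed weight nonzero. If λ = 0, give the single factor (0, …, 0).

Converting to the ω-basis (c_i = row i of M dotted with v = (8, -9, 36, -8, 28, -11, -2)):
  c_1 = (0)·(8) + (0)·(-9) + (0)·(36) + (-3)·(-8) + (0)·(28) + (2)·(-11) + (0)·(-2) = 2
  c_2 = (0)·(8) + (-1)·(-9) + (0)·(36) + (3)·(-8) + (0)·(28) + (-2)·(-11) + (0)·(-2) = 7
  c_3 = (0)·(8) + (0)·(-9) + (0)·(36) + (-6)·(-8) + (0)·(28) + (4)·(-11) + (-1)·(-2) = 6
  c_4 = (-2)·(8) + (0)·(-9) + (-1)·(36) + (0)·(-8) + (2)·(28) + (0)·(-11) + (0)·(-2) = 4
  c_5 = (0)·(8) + (0)·(-9) + (-2)·(36) + (4)·(-8) + (3)·(28) + (-2)·(-11) + (0)·(-2) = 2
  c_6 = (0)·(8) + (0)·(-9) + (0)·(36) + (1)·(-8) + (0)·(28) + (-1)·(-11) + (0)·(-2) = 3
  c_7 = (-5)·(8) + (0)·(-9) + (-2)·(36) + (-3)·(-8) + (4)·(28) + (2)·(-11) + (0)·(-2) = 2
Base-3 expansion of each c_i:
  c_1 = 2 = 2·3^0
  c_2 = 7 = 1·3^0 + 2·3^1
  c_3 = 6 = 0·3^0 + 2·3^1
  c_4 = 4 = 1·3^0 + 1·3^1
  c_5 = 2 = 2·3^0
  c_6 = 3 = 0·3^0 + 1·3^1
  c_7 = 2 = 2·3^0
p-restricted factor λ_0 = (2, 1, 0, 1, 2, 0, 2)
p-restricted factor λ_1 = (0, 2, 2, 1, 0, 1, 0)

((2, 1, 0, 1, 2, 0, 2), (0, 2, 2, 1, 0, 1, 0))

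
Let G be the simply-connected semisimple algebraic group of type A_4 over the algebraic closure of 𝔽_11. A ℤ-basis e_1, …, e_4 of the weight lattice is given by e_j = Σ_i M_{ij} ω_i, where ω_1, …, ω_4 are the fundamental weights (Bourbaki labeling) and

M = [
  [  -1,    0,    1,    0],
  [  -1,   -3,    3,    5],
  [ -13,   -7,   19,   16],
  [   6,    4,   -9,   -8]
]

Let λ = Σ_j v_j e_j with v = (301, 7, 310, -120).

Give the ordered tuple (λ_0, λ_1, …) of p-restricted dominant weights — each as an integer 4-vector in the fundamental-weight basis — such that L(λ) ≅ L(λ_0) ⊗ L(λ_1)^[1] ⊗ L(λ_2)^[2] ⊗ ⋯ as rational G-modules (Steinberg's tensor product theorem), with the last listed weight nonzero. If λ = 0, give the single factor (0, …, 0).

((9, 8, 8, 4),)

In the fundamental-weight basis, λ has coordinates c = M·v (v = (301, 7, 310, -120)):
  c_1 = (-1)·(301) + (0)·(7) + (1)·(310) + (0)·(-120) = 9
  c_2 = (-1)·(301) + (-3)·(7) + (3)·(310) + (5)·(-120) = 8
  c_3 = (-13)·(301) + (-7)·(7) + (19)·(310) + (16)·(-120) = 8
  c_4 = (6)·(301) + (4)·(7) + (-9)·(310) + (-8)·(-120) = 4
Expand coordinatewise in base 11:
  c_1 = 9 = 9·11^0
  c_2 = 8 = 8·11^0
  c_3 = 8 = 8·11^0
  c_4 = 4 = 4·11^0
λ_0 = (9, 8, 8, 4)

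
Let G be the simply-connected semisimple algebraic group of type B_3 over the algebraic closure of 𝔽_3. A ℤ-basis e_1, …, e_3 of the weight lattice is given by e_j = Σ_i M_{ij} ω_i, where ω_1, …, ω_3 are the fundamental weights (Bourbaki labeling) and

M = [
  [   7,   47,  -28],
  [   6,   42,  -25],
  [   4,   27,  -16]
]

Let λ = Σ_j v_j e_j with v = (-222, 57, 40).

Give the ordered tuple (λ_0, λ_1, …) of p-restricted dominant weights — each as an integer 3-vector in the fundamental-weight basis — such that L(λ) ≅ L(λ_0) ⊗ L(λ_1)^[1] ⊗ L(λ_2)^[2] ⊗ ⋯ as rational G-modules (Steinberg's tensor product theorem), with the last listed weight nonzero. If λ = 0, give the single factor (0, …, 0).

((2, 2, 2), (1, 2, 0), (0, 0, 1), (0, 2, 0))

Compute c_i = Σ_j M_{ij} v_j with v = (-222, 57, 40):
  c_1 = (7)·(-222) + (47)·(57) + (-28)·(40) = 5
  c_2 = (6)·(-222) + (42)·(57) + (-25)·(40) = 62
  c_3 = (4)·(-222) + (27)·(57) + (-16)·(40) = 11
Writing each c_i in base p = 3:
  c_1 = 5 = 2·3^0 + 1·3^1
  c_2 = 62 = 2·3^0 + 2·3^1 + 0·3^2 + 2·3^3
  c_3 = 11 = 2·3^0 + 0·3^1 + 1·3^2
p-restricted factor λ_0 = (2, 2, 2)
p-restricted factor λ_1 = (1, 2, 0)
p-restricted factor λ_2 = (0, 0, 1)
p-restricted factor λ_3 = (0, 2, 0)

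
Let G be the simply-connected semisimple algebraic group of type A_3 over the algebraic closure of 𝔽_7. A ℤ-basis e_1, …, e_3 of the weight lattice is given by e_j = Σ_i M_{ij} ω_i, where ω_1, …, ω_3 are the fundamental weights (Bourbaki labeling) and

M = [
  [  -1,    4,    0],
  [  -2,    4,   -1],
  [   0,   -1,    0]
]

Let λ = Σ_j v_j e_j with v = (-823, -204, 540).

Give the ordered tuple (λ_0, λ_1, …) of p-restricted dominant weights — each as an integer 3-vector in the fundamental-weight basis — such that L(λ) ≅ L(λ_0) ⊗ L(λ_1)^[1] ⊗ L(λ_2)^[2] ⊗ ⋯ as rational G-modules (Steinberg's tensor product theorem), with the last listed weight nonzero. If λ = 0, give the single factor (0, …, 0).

((0, 3, 1), (1, 6, 1), (0, 5, 4))

ω-coordinates c = M·v, v = (-823, -204, 540):
  c_1 = -1*-823 + 4*-204 + 0*540 = 7
  c_2 = -2*-823 + 4*-204 + -1*540 = 290
  c_3 = 0*-823 + -1*-204 + 0*540 = 204
Expand coordinatewise in base 7:
  c_1 = 7 = 0·7^0 + 1·7^1
  c_2 = 290 = 3·7^0 + 6·7^1 + 5·7^2
  c_3 = 204 = 1·7^0 + 1·7^1 + 4·7^2
p-restricted factor λ_0 = (0, 3, 1)
p-restricted factor λ_1 = (1, 6, 1)
p-restricted factor λ_2 = (0, 5, 4)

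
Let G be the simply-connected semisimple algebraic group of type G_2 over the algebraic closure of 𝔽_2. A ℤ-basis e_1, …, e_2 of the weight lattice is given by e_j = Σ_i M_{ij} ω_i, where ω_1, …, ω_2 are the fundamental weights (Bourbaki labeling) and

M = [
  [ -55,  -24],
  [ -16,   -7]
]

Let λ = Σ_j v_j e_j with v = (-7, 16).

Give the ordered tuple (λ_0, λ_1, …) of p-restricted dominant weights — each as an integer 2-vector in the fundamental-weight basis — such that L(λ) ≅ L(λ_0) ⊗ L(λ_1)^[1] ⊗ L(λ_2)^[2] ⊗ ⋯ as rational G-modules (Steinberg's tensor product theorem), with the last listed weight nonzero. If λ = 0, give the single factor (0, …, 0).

((1, 0),)

Change of basis e → ω: c = M·v where v = (-7, 16):
  c_1 = (-55)·(-7) + (-24)·(16) = 1
  c_2 = (-16)·(-7) + (-7)·(16) = 0
Base-2 expansion of each c_i:
  c_1 = 1 = 1·2^0
  c_2 = 0
λ_0 = (1, 0)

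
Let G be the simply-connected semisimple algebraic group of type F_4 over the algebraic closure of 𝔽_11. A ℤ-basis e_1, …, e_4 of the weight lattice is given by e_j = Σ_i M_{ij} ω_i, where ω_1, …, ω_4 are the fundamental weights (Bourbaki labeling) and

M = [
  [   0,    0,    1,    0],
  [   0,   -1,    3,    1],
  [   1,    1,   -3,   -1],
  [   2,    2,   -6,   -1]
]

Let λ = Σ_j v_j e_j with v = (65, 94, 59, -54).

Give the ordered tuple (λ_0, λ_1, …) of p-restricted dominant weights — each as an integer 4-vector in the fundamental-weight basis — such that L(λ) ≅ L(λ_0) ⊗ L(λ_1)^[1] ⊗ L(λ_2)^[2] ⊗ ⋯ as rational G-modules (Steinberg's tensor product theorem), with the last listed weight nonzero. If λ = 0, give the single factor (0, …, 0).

In the fundamental-weight basis, λ has coordinates c = M·v (v = (65, 94, 59, -54)):
  c_1 = 0*65 + 0*94 + 1*59 + 0*-54 = 59
  c_2 = 0*65 + -1*94 + 3*59 + 1*-54 = 29
  c_3 = 1*65 + 1*94 + -3*59 + -1*-54 = 36
  c_4 = 2*65 + 2*94 + -6*59 + -1*-54 = 18
p = 11; digits c_i = Σ_j d_{ij}·11^j, 0 ≤ d_{ij} < 11:
  c_1 = 59 = 4·11^0 + 5·11^1
  c_2 = 29 = 7·11^0 + 2·11^1
  c_3 = 36 = 3·11^0 + 3·11^1
  c_4 = 18 = 7·11^0 + 1·11^1
Factor λ_0 = (4, 7, 3, 7)
Factor λ_1 = (5, 2, 3, 1)

((4, 7, 3, 7), (5, 2, 3, 1))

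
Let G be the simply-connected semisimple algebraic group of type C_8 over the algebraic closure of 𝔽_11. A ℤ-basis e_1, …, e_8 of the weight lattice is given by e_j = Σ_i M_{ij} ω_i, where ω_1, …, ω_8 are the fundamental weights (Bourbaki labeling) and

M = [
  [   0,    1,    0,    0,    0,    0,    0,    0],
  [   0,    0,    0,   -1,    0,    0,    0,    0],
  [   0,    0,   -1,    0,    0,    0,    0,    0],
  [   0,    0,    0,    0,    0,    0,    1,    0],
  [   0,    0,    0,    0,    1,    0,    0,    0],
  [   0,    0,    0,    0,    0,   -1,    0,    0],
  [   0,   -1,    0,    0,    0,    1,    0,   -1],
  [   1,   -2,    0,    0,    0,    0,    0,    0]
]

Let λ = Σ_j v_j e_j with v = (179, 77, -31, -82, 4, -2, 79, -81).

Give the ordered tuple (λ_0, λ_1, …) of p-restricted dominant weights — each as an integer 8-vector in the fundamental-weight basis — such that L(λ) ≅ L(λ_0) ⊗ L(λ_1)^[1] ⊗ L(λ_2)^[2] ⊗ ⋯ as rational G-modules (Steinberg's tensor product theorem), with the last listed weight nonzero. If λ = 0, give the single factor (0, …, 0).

((0, 5, 9, 2, 4, 2, 2, 3), (7, 7, 2, 7, 0, 0, 0, 2))

In the fundamental-weight basis, λ has coordinates c = M·v (v = (179, 77, -31, -82, 4, -2, 79, -81)):
  c_1 = 0*179 + 1*77 + 0*-31 + 0*-82 + 0*4 + 0*-2 + 0*79 + 0*-81 = 77
  c_2 = 0*179 + 0*77 + 0*-31 + -1*-82 + 0*4 + 0*-2 + 0*79 + 0*-81 = 82
  c_3 = 0*179 + 0*77 + -1*-31 + 0*-82 + 0*4 + 0*-2 + 0*79 + 0*-81 = 31
  c_4 = 0*179 + 0*77 + 0*-31 + 0*-82 + 0*4 + 0*-2 + 1*79 + 0*-81 = 79
  c_5 = 0*179 + 0*77 + 0*-31 + 0*-82 + 1*4 + 0*-2 + 0*79 + 0*-81 = 4
  c_6 = 0*179 + 0*77 + 0*-31 + 0*-82 + 0*4 + -1*-2 + 0*79 + 0*-81 = 2
  c_7 = 0*179 + -1*77 + 0*-31 + 0*-82 + 0*4 + 1*-2 + 0*79 + -1*-81 = 2
  c_8 = 1*179 + -2*77 + 0*-31 + 0*-82 + 0*4 + 0*-2 + 0*79 + 0*-81 = 25
Expand coordinatewise in base 11:
  c_1 = 77 = 0·11^0 + 7·11^1
  c_2 = 82 = 5·11^0 + 7·11^1
  c_3 = 31 = 9·11^0 + 2·11^1
  c_4 = 79 = 2·11^0 + 7·11^1
  c_5 = 4 = 4·11^0
  c_6 = 2 = 2·11^0
  c_7 = 2 = 2·11^0
  c_8 = 25 = 3·11^0 + 2·11^1
λ_0 = (0, 5, 9, 2, 4, 2, 2, 3)
λ_1 = (7, 7, 2, 7, 0, 0, 0, 2)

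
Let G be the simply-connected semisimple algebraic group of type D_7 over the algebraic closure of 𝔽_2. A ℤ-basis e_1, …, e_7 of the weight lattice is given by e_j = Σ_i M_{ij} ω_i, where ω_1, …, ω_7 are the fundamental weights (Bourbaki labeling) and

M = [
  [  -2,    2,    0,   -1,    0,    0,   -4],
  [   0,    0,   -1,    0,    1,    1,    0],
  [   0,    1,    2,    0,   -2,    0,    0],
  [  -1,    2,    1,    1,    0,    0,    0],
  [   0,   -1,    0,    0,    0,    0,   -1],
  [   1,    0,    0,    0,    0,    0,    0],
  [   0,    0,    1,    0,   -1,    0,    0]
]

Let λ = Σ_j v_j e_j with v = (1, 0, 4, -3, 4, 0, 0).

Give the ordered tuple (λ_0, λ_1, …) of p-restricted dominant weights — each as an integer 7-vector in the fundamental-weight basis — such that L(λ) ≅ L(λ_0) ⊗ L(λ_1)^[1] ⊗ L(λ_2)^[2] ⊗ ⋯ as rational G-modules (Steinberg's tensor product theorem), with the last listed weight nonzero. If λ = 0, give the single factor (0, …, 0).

((1, 0, 0, 0, 0, 1, 0),)

ω-coordinates c = M·v, v = (1, 0, 4, -3, 4, 0, 0):
  c_1 = (-2)·(1) + 2·0 + 0·4 + (-1)·(-3) + 0·4 + 0·0 + (-4)·(0) = 1
  c_2 = 0·1 + 0·0 + (-1)·(4) + (0)·(-3) + 1·4 + 1·0 + 0·0 = 0
  c_3 = 0·1 + 1·0 + 2·4 + (0)·(-3) + (-2)·(4) + 0·0 + 0·0 = 0
  c_4 = (-1)·(1) + 2·0 + 1·4 + (1)·(-3) + 0·4 + 0·0 + 0·0 = 0
  c_5 = 0·1 + (-1)·(0) + 0·4 + (0)·(-3) + 0·4 + 0·0 + (-1)·(0) = 0
  c_6 = 1·1 + 0·0 + 0·4 + (0)·(-3) + 0·4 + 0·0 + 0·0 = 1
  c_7 = 0·1 + 0·0 + 1·4 + (0)·(-3) + (-1)·(4) + 0·0 + 0·0 = 0
Expand coordinatewise in base 2:
  c_1 = 1 = 1·2^0
  c_2 = 0
  c_3 = 0
  c_4 = 0
  c_5 = 0
  c_6 = 1 = 1·2^0
  c_7 = 0
λ_0 = (1, 0, 0, 0, 0, 1, 0)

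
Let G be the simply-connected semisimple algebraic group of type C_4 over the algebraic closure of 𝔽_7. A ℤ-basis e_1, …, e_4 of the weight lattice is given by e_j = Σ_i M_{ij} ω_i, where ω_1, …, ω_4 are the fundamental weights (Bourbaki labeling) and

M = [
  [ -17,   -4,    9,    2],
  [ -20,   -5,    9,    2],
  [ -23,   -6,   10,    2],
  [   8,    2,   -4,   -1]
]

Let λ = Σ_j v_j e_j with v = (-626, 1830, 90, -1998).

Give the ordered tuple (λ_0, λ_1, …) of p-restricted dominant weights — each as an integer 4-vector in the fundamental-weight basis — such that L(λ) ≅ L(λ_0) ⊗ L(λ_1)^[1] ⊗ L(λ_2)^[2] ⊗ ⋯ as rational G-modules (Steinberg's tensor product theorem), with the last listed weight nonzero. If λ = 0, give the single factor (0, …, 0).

Converting to the ω-basis (c_i = row i of M dotted with v = (-626, 1830, 90, -1998)):
  c_1 = (-17)·(-626) + (-4)·(1830) + (9)·(90) + (2)·(-1998) = 136
  c_2 = (-20)·(-626) + (-5)·(1830) + (9)·(90) + (2)·(-1998) = 184
  c_3 = (-23)·(-626) + (-6)·(1830) + (10)·(90) + (2)·(-1998) = 322
  c_4 = (8)·(-626) + (2)·(1830) + (-4)·(90) + (-1)·(-1998) = 290
Expand coordinatewise in base 7:
  c_1 = 136 = 3·7^0 + 5·7^1 + 2·7^2
  c_2 = 184 = 2·7^0 + 5·7^1 + 3·7^2
  c_3 = 322 = 0·7^0 + 4·7^1 + 6·7^2
  c_4 = 290 = 3·7^0 + 6·7^1 + 5·7^2
Factor λ_0 = (3, 2, 0, 3)
Factor λ_1 = (5, 5, 4, 6)
Factor λ_2 = (2, 3, 6, 5)

((3, 2, 0, 3), (5, 5, 4, 6), (2, 3, 6, 5))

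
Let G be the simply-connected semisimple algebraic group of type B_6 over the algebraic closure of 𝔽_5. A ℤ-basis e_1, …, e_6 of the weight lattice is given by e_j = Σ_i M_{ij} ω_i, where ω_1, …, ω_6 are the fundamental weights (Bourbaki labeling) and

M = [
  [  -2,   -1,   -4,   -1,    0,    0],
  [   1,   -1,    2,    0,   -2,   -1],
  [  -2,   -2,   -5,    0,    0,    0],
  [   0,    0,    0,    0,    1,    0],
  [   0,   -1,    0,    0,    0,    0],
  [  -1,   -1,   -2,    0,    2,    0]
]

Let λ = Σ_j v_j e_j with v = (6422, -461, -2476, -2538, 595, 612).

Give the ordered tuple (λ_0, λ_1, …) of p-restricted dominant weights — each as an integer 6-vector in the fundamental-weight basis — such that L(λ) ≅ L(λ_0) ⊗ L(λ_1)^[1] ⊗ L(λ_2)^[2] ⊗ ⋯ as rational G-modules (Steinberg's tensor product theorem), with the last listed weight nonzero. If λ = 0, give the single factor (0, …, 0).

((4, 4, 3, 0, 1, 1), (1, 0, 1, 4, 2, 1), (2, 0, 3, 3, 3, 2), (0, 1, 3, 4, 3, 1))

In the fundamental-weight basis, λ has coordinates c = M·v (v = (6422, -461, -2476, -2538, 595, 612)):
  c_1 = -2*6422 + -1*-461 + -4*-2476 + -1*-2538 + 0*595 + 0*612 = 59
  c_2 = 1*6422 + -1*-461 + 2*-2476 + 0*-2538 + -2*595 + -1*612 = 129
  c_3 = -2*6422 + -2*-461 + -5*-2476 + 0*-2538 + 0*595 + 0*612 = 458
  c_4 = 0*6422 + 0*-461 + 0*-2476 + 0*-2538 + 1*595 + 0*612 = 595
  c_5 = 0*6422 + -1*-461 + 0*-2476 + 0*-2538 + 0*595 + 0*612 = 461
  c_6 = -1*6422 + -1*-461 + -2*-2476 + 0*-2538 + 2*595 + 0*612 = 181
Expand coordinatewise in base 5:
  c_1 = 59 = 4·5^0 + 1·5^1 + 2·5^2
  c_2 = 129 = 4·5^0 + 0·5^1 + 0·5^2 + 1·5^3
  c_3 = 458 = 3·5^0 + 1·5^1 + 3·5^2 + 3·5^3
  c_4 = 595 = 0·5^0 + 4·5^1 + 3·5^2 + 4·5^3
  c_5 = 461 = 1·5^0 + 2·5^1 + 3·5^2 + 3·5^3
  c_6 = 181 = 1·5^0 + 1·5^1 + 2·5^2 + 1·5^3
λ_0 = (4, 4, 3, 0, 1, 1)
λ_1 = (1, 0, 1, 4, 2, 1)
λ_2 = (2, 0, 3, 3, 3, 2)
λ_3 = (0, 1, 3, 4, 3, 1)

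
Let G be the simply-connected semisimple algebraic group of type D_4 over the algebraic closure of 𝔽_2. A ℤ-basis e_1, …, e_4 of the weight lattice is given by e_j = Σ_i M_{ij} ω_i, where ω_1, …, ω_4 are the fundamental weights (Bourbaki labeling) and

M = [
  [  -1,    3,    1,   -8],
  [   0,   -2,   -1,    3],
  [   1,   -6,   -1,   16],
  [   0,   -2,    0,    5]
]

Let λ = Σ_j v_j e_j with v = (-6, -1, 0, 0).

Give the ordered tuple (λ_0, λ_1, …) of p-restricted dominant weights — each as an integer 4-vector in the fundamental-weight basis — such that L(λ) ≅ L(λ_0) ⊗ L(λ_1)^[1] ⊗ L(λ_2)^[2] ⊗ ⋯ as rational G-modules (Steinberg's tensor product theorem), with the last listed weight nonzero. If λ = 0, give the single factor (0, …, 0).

ω-coordinates c = M·v, v = (-6, -1, 0, 0):
  c_1 = (-1)·(-6) + (3)·(-1) + 1·0 + (-8)·(0) = 3
  c_2 = (0)·(-6) + (-2)·(-1) + (-1)·(0) + 3·0 = 2
  c_3 = (1)·(-6) + (-6)·(-1) + (-1)·(0) + 16·0 = 0
  c_4 = (0)·(-6) + (-2)·(-1) + 0·0 + 5·0 = 2
Expand coordinatewise in base 2:
  c_1 = 3 = 1·2^0 + 1·2^1
  c_2 = 2 = 0·2^0 + 1·2^1
  c_3 = 0
  c_4 = 2 = 0·2^0 + 1·2^1
p-restricted factor λ_0 = (1, 0, 0, 0)
p-restricted factor λ_1 = (1, 1, 0, 1)

((1, 0, 0, 0), (1, 1, 0, 1))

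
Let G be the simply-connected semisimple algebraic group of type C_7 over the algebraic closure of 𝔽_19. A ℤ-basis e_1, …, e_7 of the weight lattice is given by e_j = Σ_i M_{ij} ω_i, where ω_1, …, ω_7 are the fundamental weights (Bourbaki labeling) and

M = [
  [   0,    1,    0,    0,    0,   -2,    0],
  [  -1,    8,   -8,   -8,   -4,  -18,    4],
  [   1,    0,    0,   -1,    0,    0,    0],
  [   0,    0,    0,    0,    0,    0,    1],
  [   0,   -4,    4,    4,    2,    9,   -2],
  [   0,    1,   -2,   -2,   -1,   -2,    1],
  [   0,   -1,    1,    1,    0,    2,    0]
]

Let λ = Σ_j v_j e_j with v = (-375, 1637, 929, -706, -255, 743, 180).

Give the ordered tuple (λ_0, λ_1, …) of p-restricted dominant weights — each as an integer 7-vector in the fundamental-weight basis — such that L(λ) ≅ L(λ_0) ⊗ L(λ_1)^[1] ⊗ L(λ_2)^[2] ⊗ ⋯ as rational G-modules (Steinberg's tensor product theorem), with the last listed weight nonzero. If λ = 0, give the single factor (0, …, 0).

Change of basis e → ω: c = M·v where v = (-375, 1637, 929, -706, -255, 743, 180):
  c_1 = 0*-375 + 1*1637 + 0*929 + 0*-706 + 0*-255 + -2*743 + 0*180 = 151
  c_2 = -1*-375 + 8*1637 + -8*929 + -8*-706 + -4*-255 + -18*743 + 4*180 = 53
  c_3 = 1*-375 + 0*1637 + 0*929 + -1*-706 + 0*-255 + 0*743 + 0*180 = 331
  c_4 = 0*-375 + 0*1637 + 0*929 + 0*-706 + 0*-255 + 0*743 + 1*180 = 180
  c_5 = 0*-375 + -4*1637 + 4*929 + 4*-706 + 2*-255 + 9*743 + -2*180 = 161
  c_6 = 0*-375 + 1*1637 + -2*929 + -2*-706 + -1*-255 + -2*743 + 1*180 = 140
  c_7 = 0*-375 + -1*1637 + 1*929 + 1*-706 + 0*-255 + 2*743 + 0*180 = 72
Base-19 expansion of each c_i:
  c_1 = 151 = 18·19^0 + 7·19^1
  c_2 = 53 = 15·19^0 + 2·19^1
  c_3 = 331 = 8·19^0 + 17·19^1
  c_4 = 180 = 9·19^0 + 9·19^1
  c_5 = 161 = 9·19^0 + 8·19^1
  c_6 = 140 = 7·19^0 + 7·19^1
  c_7 = 72 = 15·19^0 + 3·19^1
Factor λ_0 = (18, 15, 8, 9, 9, 7, 15)
Factor λ_1 = (7, 2, 17, 9, 8, 7, 3)

((18, 15, 8, 9, 9, 7, 15), (7, 2, 17, 9, 8, 7, 3))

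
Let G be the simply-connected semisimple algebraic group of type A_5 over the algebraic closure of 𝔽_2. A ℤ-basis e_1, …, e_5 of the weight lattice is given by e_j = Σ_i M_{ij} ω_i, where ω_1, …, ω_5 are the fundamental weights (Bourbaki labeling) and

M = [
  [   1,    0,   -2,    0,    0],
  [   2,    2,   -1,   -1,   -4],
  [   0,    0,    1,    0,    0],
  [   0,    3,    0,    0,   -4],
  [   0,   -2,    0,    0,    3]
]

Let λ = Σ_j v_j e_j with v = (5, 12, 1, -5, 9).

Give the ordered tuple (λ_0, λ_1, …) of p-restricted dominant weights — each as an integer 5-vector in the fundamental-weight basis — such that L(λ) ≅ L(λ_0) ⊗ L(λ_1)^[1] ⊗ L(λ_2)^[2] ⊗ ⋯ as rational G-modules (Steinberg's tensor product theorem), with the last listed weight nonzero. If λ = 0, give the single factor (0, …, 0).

((1, 0, 1, 0, 1), (1, 1, 0, 0, 1))

ω-coordinates c = M·v, v = (5, 12, 1, -5, 9):
  c_1 = 1·5 + 0·12 + (-2)·(1) + (0)·(-5) + 0·9 = 3
  c_2 = 2·5 + 2·12 + (-1)·(1) + (-1)·(-5) + (-4)·(9) = 2
  c_3 = 0·5 + 0·12 + 1·1 + (0)·(-5) + 0·9 = 1
  c_4 = 0·5 + 3·12 + 0·1 + (0)·(-5) + (-4)·(9) = 0
  c_5 = 0·5 + (-2)·(12) + 0·1 + (0)·(-5) + 3·9 = 3
p = 2; digits c_i = Σ_j d_{ij}·2^j, 0 ≤ d_{ij} < 2:
  c_1 = 3 = 1·2^0 + 1·2^1
  c_2 = 2 = 0·2^0 + 1·2^1
  c_3 = 1 = 1·2^0
  c_4 = 0
  c_5 = 3 = 1·2^0 + 1·2^1
p-restricted factor λ_0 = (1, 0, 1, 0, 1)
p-restricted factor λ_1 = (1, 1, 0, 0, 1)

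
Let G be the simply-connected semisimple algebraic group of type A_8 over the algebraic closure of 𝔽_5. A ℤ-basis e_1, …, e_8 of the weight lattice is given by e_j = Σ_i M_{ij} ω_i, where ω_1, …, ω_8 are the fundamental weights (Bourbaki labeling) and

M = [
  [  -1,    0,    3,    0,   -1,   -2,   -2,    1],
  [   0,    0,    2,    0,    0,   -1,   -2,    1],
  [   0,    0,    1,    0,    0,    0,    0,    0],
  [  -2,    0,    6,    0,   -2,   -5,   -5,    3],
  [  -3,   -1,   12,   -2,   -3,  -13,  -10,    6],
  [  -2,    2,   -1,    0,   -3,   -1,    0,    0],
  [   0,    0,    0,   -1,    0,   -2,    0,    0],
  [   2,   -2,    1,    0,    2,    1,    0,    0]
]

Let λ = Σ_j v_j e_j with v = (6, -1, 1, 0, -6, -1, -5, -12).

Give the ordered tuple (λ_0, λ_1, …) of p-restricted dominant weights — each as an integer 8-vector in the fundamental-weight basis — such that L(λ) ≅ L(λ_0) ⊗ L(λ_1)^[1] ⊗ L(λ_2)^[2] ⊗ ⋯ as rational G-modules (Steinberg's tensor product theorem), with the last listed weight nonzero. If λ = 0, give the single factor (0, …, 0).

((3, 1, 1, 0, 4, 4, 2, 2),)

Compute c_i = Σ_j M_{ij} v_j with v = (6, -1, 1, 0, -6, -1, -5, -12):
  c_1 = (-1)·(6) + (0)·(-1) + (3)·(1) + (0)·(0) + (-1)·(-6) + (-2)·(-1) + (-2)·(-5) + (1)·(-12) = 3
  c_2 = (0)·(6) + (0)·(-1) + (2)·(1) + (0)·(0) + (0)·(-6) + (-1)·(-1) + (-2)·(-5) + (1)·(-12) = 1
  c_3 = (0)·(6) + (0)·(-1) + (1)·(1) + (0)·(0) + (0)·(-6) + (0)·(-1) + (0)·(-5) + (0)·(-12) = 1
  c_4 = (-2)·(6) + (0)·(-1) + (6)·(1) + (0)·(0) + (-2)·(-6) + (-5)·(-1) + (-5)·(-5) + (3)·(-12) = 0
  c_5 = (-3)·(6) + (-1)·(-1) + (12)·(1) + (-2)·(0) + (-3)·(-6) + (-13)·(-1) + (-10)·(-5) + (6)·(-12) = 4
  c_6 = (-2)·(6) + (2)·(-1) + (-1)·(1) + (0)·(0) + (-3)·(-6) + (-1)·(-1) + (0)·(-5) + (0)·(-12) = 4
  c_7 = (0)·(6) + (0)·(-1) + (0)·(1) + (-1)·(0) + (0)·(-6) + (-2)·(-1) + (0)·(-5) + (0)·(-12) = 2
  c_8 = (2)·(6) + (-2)·(-1) + (1)·(1) + (0)·(0) + (2)·(-6) + (1)·(-1) + (0)·(-5) + (0)·(-12) = 2
Expand coordinatewise in base 5:
  c_1 = 3 = 3·5^0
  c_2 = 1 = 1·5^0
  c_3 = 1 = 1·5^0
  c_4 = 0
  c_5 = 4 = 4·5^0
  c_6 = 4 = 4·5^0
  c_7 = 2 = 2·5^0
  c_8 = 2 = 2·5^0
Factor λ_0 = (3, 1, 1, 0, 4, 4, 2, 2)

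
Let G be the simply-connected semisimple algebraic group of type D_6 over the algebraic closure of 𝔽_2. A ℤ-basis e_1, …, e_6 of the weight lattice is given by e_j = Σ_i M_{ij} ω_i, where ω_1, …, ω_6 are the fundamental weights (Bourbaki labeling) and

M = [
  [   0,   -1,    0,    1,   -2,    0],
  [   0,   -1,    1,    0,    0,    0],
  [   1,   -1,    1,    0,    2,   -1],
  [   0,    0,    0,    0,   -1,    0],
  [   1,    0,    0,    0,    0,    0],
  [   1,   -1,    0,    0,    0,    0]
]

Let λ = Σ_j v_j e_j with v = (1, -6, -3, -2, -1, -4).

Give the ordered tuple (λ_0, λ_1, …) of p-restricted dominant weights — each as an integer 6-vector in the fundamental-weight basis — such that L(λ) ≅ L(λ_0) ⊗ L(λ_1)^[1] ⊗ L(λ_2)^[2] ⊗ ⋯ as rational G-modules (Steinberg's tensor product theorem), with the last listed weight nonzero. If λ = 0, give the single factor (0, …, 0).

Converting to the ω-basis (c_i = row i of M dotted with v = (1, -6, -3, -2, -1, -4)):
  c_1 = (0)·(1) + (-1)·(-6) + (0)·(-3) + (1)·(-2) + (-2)·(-1) + (0)·(-4) = 6
  c_2 = (0)·(1) + (-1)·(-6) + (1)·(-3) + (0)·(-2) + (0)·(-1) + (0)·(-4) = 3
  c_3 = (1)·(1) + (-1)·(-6) + (1)·(-3) + (0)·(-2) + (2)·(-1) + (-1)·(-4) = 6
  c_4 = (0)·(1) + (0)·(-6) + (0)·(-3) + (0)·(-2) + (-1)·(-1) + (0)·(-4) = 1
  c_5 = (1)·(1) + (0)·(-6) + (0)·(-3) + (0)·(-2) + (0)·(-1) + (0)·(-4) = 1
  c_6 = (1)·(1) + (-1)·(-6) + (0)·(-3) + (0)·(-2) + (0)·(-1) + (0)·(-4) = 7
Expand coordinatewise in base 2:
  c_1 = 6 = 0·2^0 + 1·2^1 + 1·2^2
  c_2 = 3 = 1·2^0 + 1·2^1
  c_3 = 6 = 0·2^0 + 1·2^1 + 1·2^2
  c_4 = 1 = 1·2^0
  c_5 = 1 = 1·2^0
  c_6 = 7 = 1·2^0 + 1·2^1 + 1·2^2
Factor λ_0 = (0, 1, 0, 1, 1, 1)
Factor λ_1 = (1, 1, 1, 0, 0, 1)
Factor λ_2 = (1, 0, 1, 0, 0, 1)

((0, 1, 0, 1, 1, 1), (1, 1, 1, 0, 0, 1), (1, 0, 1, 0, 0, 1))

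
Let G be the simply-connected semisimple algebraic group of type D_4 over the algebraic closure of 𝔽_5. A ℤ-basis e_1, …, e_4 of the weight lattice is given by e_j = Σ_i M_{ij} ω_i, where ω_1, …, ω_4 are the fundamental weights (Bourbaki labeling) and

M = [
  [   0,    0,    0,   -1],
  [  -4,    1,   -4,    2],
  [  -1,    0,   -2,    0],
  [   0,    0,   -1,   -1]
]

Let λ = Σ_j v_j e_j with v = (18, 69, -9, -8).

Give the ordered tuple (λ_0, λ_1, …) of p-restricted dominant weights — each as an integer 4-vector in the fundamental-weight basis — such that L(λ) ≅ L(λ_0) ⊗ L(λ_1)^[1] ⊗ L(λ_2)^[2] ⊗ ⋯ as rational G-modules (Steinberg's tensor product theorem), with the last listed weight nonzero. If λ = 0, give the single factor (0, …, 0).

((3, 2, 0, 2), (1, 3, 0, 3))

ω-coordinates c = M·v, v = (18, 69, -9, -8):
  c_1 = 0*18 + 0*69 + 0*-9 + -1*-8 = 8
  c_2 = -4*18 + 1*69 + -4*-9 + 2*-8 = 17
  c_3 = -1*18 + 0*69 + -2*-9 + 0*-8 = 0
  c_4 = 0*18 + 0*69 + -1*-9 + -1*-8 = 17
Base-5 expansion of each c_i:
  c_1 = 8 = 3·5^0 + 1·5^1
  c_2 = 17 = 2·5^0 + 3·5^1
  c_3 = 0
  c_4 = 17 = 2·5^0 + 3·5^1
Factor λ_0 = (3, 2, 0, 2)
Factor λ_1 = (1, 3, 0, 3)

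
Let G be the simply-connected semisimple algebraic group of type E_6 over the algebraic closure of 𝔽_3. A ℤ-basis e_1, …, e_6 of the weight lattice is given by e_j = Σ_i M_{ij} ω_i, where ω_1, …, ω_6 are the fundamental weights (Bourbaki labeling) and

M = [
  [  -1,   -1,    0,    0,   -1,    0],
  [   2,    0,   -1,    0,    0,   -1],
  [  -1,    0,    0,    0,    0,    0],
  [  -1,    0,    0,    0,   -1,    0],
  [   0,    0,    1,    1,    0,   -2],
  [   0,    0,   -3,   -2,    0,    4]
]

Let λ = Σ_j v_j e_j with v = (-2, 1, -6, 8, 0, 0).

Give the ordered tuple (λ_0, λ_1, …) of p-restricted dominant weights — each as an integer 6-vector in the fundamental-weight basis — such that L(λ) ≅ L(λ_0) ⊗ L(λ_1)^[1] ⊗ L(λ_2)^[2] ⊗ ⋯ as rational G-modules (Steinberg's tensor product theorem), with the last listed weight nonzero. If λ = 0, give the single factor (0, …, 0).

In the fundamental-weight basis, λ has coordinates c = M·v (v = (-2, 1, -6, 8, 0, 0)):
  c_1 = (-1)·(-2) + (-1)·(1) + (0)·(-6) + 0·8 + (-1)·(0) + 0·0 = 1
  c_2 = (2)·(-2) + 0·1 + (-1)·(-6) + 0·8 + 0·0 + (-1)·(0) = 2
  c_3 = (-1)·(-2) + 0·1 + (0)·(-6) + 0·8 + 0·0 + 0·0 = 2
  c_4 = (-1)·(-2) + 0·1 + (0)·(-6) + 0·8 + (-1)·(0) + 0·0 = 2
  c_5 = (0)·(-2) + 0·1 + (1)·(-6) + 1·8 + 0·0 + (-2)·(0) = 2
  c_6 = (0)·(-2) + 0·1 + (-3)·(-6) + (-2)·(8) + 0·0 + 4·0 = 2
p = 3; digits c_i = Σ_j d_{ij}·3^j, 0 ≤ d_{ij} < 3:
  c_1 = 1 = 1·3^0
  c_2 = 2 = 2·3^0
  c_3 = 2 = 2·3^0
  c_4 = 2 = 2·3^0
  c_5 = 2 = 2·3^0
  c_6 = 2 = 2·3^0
p-restricted factor λ_0 = (1, 2, 2, 2, 2, 2)

((1, 2, 2, 2, 2, 2),)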